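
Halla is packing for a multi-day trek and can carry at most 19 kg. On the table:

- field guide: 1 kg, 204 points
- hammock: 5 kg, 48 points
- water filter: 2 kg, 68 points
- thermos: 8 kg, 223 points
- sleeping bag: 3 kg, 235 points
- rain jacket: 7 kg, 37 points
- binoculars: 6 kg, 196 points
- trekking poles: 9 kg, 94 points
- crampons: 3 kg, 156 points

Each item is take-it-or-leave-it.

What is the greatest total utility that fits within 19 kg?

886

The ratio heuristic lands on field guide + water filter + sleeping bag + binoculars + crampons (859) but leaves 4 kg idle.
Dropping binoculars frees 6 kg; slotting in thermos (8 kg) lifts the total to 886 at 17 kg.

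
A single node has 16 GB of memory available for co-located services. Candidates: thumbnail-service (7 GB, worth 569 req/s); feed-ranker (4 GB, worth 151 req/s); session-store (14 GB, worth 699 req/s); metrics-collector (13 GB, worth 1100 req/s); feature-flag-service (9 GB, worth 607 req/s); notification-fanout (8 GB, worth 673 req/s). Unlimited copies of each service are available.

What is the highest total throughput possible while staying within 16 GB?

Density check — metrics-collector 84.62, notification-fanout 84.12, thumbnail-service 81.29, feature-flag-service 67.44 are the best per GB.
Taking the top-ratio services first gives metrics-collector for 1100 (13 GB).
The 13 GB tied up in metrics-collector is better spent on 2×notification-fanout — total rises to 1346 (16 GB).

1346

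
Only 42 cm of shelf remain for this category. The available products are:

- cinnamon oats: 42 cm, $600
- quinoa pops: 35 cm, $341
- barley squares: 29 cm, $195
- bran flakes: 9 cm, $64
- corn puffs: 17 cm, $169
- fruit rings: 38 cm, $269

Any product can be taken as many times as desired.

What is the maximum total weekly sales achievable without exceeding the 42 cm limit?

600

By weekly sales per cm: cinnamon oats 14.29, corn puffs 9.94, quinoa pops 9.74 lead.
Cinnamon oats uses 42 of the 42 cm and totals 600.
No other feasible combination exceeds 600.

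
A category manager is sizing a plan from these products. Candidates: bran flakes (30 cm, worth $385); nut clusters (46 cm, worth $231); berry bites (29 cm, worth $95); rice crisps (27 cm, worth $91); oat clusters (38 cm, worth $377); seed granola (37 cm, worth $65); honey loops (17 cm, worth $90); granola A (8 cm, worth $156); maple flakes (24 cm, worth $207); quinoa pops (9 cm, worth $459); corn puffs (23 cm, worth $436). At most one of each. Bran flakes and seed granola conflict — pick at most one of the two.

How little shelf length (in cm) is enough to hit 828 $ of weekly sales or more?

32

Look for the lowest-shelf combination reaching 828.
Taking quinoa pops + corn puffs gives 895 (≥ 828) for 32 cm.
No combination under 32 cm hits 828.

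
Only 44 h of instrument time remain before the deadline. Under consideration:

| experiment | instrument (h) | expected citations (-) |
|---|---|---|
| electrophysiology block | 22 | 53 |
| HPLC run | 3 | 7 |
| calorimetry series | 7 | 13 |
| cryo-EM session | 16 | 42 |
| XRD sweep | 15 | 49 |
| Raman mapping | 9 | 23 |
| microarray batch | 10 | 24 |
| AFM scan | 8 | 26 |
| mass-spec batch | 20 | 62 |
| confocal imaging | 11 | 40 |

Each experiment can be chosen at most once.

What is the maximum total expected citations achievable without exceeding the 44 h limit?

Filling by ratio: XRD sweep + Raman mapping + AFM scan + confocal imaging for 138, with 1 h left unused.
Replace Raman mapping with microarray batch: the trade gains 1 net, giving 139 at 44 h.
The closest alternative, XRD sweep + Raman mapping + AFM scan + confocal imaging, reaches only 138.

139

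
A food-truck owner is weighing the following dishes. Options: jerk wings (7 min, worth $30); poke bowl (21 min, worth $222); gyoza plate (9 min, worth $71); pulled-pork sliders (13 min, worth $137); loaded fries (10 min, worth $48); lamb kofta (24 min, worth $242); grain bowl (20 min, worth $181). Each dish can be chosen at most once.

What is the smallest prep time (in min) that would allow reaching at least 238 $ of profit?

Need the lightest bundle worth ≥ 238.
lamb kofta: 242 profit at 24 min.
No combination under 24 min hits 238.

24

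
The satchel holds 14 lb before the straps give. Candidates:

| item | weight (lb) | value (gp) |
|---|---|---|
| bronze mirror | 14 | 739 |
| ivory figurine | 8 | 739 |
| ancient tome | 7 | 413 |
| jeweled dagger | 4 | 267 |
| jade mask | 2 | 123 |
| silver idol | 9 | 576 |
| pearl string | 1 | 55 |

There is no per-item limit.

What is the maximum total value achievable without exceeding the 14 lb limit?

1129

Ranking by ratio (value/lb): ivory figurine 92.38, jeweled dagger 66.75, silver idol 64.00, jade mask 61.50.
Taking ivory figurine + jeweled dagger + jade mask: 14 lb used, 1129 in value.
That's the maximum — no swap from here does better than 1129.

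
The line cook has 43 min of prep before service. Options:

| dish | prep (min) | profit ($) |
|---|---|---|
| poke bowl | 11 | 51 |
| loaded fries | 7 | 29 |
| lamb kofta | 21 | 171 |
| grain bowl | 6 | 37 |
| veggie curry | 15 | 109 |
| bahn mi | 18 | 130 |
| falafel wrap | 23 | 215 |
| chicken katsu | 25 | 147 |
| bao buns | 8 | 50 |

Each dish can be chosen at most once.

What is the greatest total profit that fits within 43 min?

The ratio heuristic lands on veggie curry + falafel wrap (324) but leaves 5 min idle.
The 15 min tied up in veggie curry is better spent on bahn mi — total rises to 345 (41 min).
Runner-up veggie curry + falafel wrap tops out at 324.

345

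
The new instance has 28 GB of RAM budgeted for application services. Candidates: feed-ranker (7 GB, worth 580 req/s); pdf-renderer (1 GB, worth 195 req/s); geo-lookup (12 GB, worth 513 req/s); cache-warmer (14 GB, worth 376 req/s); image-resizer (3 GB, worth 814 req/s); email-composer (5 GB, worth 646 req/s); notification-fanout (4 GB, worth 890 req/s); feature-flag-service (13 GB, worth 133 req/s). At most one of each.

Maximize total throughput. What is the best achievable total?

3125

Feed-ranker + pdf-renderer + image-resizer + email-composer + notification-fanout uses 20 of the 28 GB and totals 3125.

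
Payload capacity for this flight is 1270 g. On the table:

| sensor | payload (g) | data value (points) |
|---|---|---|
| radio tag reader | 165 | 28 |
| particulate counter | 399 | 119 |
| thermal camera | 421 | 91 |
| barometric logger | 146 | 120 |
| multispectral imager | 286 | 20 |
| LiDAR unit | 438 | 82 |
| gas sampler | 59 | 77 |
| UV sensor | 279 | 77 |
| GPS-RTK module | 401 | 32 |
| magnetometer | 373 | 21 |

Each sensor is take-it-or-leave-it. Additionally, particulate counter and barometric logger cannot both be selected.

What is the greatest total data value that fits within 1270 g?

398

Best packing: radio tag reader + thermal camera + barometric logger + LiDAR unit + gas sampler — 1229 g, 398 total.
The spare 41 g is too small for any remaining sensor, and no feasible exchange beats 398.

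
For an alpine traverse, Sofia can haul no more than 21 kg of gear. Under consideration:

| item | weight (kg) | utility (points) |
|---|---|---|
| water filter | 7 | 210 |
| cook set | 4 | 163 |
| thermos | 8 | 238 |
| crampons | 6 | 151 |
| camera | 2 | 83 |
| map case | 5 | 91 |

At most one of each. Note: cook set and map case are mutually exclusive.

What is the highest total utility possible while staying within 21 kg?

694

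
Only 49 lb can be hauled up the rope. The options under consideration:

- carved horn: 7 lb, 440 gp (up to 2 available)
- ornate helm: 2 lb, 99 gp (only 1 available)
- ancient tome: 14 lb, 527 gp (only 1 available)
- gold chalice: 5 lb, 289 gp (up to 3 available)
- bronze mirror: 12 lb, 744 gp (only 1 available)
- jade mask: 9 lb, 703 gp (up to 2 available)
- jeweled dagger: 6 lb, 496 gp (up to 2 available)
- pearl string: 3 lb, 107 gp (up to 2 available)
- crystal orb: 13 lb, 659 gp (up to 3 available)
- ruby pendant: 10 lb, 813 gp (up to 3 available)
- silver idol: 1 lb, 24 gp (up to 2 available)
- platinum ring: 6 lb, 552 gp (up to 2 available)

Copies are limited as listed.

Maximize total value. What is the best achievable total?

Taking the top-ratio items first gives gold chalice + 2×jeweled dagger + 2×ruby pendant + 2×platinum ring for 4011 (49 lb).
The 11 lb tied up in gold chalice and jeweled dagger is better spent on ruby pendant + silver idol — total rises to 4063 (49 lb).
Nothing else within 49 lb beats 4063.

4063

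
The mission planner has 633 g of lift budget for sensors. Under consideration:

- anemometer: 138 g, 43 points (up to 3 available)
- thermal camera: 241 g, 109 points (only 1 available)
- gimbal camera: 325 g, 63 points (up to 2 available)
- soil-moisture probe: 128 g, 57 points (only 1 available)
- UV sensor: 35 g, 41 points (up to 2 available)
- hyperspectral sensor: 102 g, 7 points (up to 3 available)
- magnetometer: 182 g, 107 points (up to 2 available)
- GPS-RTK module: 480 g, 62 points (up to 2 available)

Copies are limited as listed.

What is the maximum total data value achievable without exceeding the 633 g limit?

Filling by ratio: soil-moisture probe + 2×UV sensor + 2×magnetometer for 353, with 71 g left unused.
Dropping magnetometer frees 182 g; slotting in thermal camera (241 g) lifts the total to 355 at 621 g.
The spare 12 g is too small for any remaining sensor, and no exchange beats 355.

355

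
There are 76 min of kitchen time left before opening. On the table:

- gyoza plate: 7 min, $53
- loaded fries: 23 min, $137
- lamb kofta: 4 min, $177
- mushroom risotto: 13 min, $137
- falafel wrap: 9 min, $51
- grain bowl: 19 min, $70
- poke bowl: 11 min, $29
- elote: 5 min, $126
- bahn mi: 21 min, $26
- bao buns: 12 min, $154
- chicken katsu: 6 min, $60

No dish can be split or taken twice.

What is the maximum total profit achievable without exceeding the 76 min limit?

Ranking by ratio (profit/min): lamb kofta 44.25, elote 25.20, bao buns 12.83, mushroom risotto 10.54.
The ratio ordering already packs tightly: gyoza plate + loaded fries + lamb kofta + mushroom risotto + elote + bao buns + chicken katsu, 70 min, 844.
The spare 6 min is too small for any remaining dish, and no exchange beats 844.

844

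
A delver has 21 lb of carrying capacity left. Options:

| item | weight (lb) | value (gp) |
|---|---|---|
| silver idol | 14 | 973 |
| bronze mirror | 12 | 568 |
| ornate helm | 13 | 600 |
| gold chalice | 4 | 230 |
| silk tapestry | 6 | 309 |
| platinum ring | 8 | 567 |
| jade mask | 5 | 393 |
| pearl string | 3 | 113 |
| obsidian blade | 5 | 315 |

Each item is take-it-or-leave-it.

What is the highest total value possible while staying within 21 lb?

By value per lb: jade mask 78.60, platinum ring 70.88, silver idol 69.50, obsidian blade 63.00 lead.
Taking platinum ring + jade mask + pearl string + obsidian blade: 21 lb used, 1388 in value.
No other feasible combination exceeds 1388.

1388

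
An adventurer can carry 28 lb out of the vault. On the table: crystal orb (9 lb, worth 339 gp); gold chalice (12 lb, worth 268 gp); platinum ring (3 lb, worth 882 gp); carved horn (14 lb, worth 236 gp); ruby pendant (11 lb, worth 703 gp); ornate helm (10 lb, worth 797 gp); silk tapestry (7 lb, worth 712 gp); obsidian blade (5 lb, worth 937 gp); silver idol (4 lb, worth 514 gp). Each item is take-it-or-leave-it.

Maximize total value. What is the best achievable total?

Best packing: crystal orb + platinum ring + silk tapestry + obsidian blade + silver idol — 28 lb, 3384 total.
That's the maximum — no swap from here does better than 3384.

3384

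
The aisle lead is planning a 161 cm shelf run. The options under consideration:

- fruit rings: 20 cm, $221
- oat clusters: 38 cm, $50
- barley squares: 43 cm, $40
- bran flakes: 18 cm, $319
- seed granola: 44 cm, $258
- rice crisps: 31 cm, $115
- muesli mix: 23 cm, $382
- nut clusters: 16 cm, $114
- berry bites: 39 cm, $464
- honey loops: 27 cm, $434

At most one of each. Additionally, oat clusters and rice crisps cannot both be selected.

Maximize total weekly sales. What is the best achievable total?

1935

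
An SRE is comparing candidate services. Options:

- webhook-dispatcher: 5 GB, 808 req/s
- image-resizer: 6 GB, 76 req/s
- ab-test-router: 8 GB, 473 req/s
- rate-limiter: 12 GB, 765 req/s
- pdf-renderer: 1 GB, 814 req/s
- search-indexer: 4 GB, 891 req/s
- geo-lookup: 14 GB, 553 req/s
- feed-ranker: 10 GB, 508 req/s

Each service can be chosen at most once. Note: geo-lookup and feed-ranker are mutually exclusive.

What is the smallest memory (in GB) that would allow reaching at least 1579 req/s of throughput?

5

Look for the lowest-memory combination reaching 1579.
Taking pdf-renderer + search-indexer gives 1705 (≥ 1579) for 5 GB.
Below 5 GB the best achievable stays under 1579.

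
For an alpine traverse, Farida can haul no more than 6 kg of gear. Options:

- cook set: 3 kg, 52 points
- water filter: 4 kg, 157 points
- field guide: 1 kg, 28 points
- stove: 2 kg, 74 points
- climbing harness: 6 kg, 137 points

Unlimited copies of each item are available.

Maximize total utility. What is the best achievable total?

231

The ratio ordering already packs tightly: water filter + stove, 6 kg, 231.
Every other selection either busts 6 kg or fails to beat 231.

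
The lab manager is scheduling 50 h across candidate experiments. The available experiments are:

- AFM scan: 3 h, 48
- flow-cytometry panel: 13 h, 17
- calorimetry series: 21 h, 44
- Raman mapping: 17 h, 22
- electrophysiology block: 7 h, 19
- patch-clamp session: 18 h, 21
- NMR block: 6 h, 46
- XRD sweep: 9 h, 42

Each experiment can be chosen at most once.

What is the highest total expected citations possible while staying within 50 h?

199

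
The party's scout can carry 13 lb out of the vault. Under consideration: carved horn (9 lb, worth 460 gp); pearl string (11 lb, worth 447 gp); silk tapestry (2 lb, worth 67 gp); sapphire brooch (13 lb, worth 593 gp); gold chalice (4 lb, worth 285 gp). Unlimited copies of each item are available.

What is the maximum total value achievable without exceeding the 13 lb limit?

855

3×gold chalice uses 12 of the 13 lb and totals 855.
Every other selection either busts 13 lb or fails to beat 855.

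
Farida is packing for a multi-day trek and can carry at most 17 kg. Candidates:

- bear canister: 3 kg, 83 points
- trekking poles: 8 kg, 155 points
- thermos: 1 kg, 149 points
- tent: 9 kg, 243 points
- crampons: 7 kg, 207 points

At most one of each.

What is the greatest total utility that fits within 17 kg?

599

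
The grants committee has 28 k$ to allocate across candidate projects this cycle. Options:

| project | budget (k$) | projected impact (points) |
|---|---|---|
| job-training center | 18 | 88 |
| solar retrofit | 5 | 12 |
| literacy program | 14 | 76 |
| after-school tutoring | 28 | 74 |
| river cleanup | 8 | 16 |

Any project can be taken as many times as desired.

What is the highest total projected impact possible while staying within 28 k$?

152

Taking 2×literacy program: 28 k$ used, 152 in projected impact.
Every other selection either busts 28 k$ or fails to beat 152.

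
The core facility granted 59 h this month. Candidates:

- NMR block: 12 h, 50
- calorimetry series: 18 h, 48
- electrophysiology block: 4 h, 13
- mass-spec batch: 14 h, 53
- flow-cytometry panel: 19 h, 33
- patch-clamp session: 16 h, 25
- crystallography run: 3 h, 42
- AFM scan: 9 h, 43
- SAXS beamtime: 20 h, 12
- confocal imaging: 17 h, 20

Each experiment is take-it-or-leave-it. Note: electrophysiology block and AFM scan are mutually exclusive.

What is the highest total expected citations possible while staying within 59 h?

236

Best packing: NMR block + calorimetry series + mass-spec batch + crystallography run + AFM scan — 56 h, 236 total.
Next best is NMR block + mass-spec batch + flow-cytometry panel + crystallography run + AFM scan at 221 (57 h) — short by 15.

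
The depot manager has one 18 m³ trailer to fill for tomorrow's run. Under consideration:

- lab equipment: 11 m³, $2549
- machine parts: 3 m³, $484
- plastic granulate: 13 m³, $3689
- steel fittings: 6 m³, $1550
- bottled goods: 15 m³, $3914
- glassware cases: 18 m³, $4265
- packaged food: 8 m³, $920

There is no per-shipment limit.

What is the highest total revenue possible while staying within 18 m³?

Ranking by ratio (revenue/m³): plastic granulate 283.77, bottled goods 260.93, steel fittings 258.33.
Greedy by ratio would take machine parts + plastic granulate: 16 m³ used, total 4173.
The 16 m³ tied up in machine parts and plastic granulate is better spent on 3×steel fittings — total rises to 4650 (18 m³).
That's the maximum — no swap from here does better than 4650.

4650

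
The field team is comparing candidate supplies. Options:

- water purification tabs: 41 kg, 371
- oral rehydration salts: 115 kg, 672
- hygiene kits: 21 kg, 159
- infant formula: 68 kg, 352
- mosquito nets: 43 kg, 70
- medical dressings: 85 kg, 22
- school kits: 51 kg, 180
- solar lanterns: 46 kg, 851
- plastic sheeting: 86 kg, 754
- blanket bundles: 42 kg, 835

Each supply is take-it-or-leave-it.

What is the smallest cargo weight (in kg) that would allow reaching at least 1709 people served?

Need the lightest bundle worth ≥ 1709.
hygiene kits + solar lanterns + blanket bundles: 1845 people served at 109 kg.
Below 109 kg the best achievable stays under 1709.

109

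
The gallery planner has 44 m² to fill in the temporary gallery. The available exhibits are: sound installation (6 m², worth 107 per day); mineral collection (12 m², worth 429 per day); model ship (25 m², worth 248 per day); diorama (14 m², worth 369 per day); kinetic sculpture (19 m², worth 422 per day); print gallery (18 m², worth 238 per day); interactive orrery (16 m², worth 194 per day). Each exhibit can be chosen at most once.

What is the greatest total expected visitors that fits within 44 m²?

1036

By expected visitors per m²: mineral collection 35.75, diorama 26.36, kinetic sculpture 22.21, sound installation 17.83 lead.
A density-first pass picks sound installation + mineral collection + diorama — 905 at 32 m².
The 6 m² tied up in sound installation is better spent on print gallery — total rises to 1036 (44 m²).
An exhaustive check of the 128 subsets confirms 1036.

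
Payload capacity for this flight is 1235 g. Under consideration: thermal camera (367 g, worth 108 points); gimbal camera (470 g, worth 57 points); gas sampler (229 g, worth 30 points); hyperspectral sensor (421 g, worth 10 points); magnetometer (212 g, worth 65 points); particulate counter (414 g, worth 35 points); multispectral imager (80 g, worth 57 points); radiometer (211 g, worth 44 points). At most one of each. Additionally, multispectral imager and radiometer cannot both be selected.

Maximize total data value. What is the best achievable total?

Taking thermal camera + gimbal camera + magnetometer + multispectral imager: 1129 g used, 287 in data value.
No other feasible combination exceeds 287.

287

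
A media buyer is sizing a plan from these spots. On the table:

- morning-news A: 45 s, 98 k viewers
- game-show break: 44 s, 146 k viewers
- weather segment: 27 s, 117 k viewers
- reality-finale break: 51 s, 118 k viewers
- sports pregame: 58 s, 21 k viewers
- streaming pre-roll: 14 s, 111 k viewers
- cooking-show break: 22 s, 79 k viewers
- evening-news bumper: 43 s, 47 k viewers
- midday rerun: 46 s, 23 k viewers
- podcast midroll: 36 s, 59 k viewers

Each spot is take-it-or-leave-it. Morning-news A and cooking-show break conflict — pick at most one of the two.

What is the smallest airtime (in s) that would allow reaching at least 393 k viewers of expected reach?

Minimise s subject to total expected reach ≥ 393.
game-show break + weather segment + streaming pre-roll + cooking-show break: 453 expected reach at 107 s.
No combination under 107 s hits 393.

107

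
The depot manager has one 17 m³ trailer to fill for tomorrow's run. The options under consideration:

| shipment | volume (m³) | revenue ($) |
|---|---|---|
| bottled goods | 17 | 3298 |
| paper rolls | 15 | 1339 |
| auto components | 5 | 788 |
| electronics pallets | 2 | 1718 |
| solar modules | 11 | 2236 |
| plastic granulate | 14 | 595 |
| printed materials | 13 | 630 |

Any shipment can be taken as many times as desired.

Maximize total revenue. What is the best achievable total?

13744

Taking 8×electronics pallets: 16 m³ used, 13744 in revenue.
The spare 1 m³ is too small for any remaining shipment, and no exchange beats 13744.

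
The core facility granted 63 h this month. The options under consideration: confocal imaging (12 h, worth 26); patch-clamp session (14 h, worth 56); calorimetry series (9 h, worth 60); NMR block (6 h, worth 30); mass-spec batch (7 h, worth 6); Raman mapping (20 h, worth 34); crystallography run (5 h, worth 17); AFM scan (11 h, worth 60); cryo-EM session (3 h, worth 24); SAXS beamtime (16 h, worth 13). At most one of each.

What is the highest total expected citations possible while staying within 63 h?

273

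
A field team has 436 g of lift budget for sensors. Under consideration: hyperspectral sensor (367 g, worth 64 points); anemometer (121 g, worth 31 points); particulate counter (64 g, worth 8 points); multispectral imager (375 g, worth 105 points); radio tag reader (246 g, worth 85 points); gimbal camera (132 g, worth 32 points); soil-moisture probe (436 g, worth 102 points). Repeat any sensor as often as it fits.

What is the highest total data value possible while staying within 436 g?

The ratio ordering already packs tightly: anemometer + particulate counter + radio tag reader, 431 g, 124.

124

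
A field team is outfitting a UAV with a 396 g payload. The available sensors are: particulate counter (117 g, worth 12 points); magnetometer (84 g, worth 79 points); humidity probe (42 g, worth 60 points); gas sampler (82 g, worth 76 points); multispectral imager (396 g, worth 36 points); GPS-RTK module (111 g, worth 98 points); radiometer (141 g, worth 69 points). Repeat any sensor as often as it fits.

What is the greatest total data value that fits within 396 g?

540

Density check — humidity probe 1.43, magnetometer 0.94, gas sampler 0.93 are the best per g.
9×humidity probe uses 378 of the 396 g and totals 540.
The spare 18 g is too small for any remaining sensor, and no exchange beats 540.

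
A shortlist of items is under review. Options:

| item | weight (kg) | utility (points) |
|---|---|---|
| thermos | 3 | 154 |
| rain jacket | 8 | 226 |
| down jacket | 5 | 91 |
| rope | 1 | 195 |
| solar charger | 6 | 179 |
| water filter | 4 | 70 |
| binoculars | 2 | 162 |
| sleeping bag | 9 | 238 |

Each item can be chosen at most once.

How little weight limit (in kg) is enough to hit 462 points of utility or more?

6

Need the lightest bundle worth ≥ 462.
thermos + rope + binoculars reaches 511 using 6 kg.
Below 6 kg the best achievable stays under 462.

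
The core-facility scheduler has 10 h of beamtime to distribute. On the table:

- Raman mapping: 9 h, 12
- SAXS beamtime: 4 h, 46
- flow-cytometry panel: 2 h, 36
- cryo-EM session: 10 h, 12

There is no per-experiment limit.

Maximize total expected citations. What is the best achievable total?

180

Best packing: 5×flow-cytometry panel — 10 h, 180 total.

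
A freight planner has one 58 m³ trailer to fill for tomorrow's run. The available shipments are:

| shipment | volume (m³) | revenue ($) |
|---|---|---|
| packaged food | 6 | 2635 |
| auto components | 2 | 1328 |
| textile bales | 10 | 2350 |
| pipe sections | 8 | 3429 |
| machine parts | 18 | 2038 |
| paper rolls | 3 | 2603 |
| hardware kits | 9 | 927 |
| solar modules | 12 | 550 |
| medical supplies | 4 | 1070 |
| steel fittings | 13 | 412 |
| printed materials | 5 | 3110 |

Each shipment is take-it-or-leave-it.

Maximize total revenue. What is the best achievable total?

18563

Packaged food + auto components + textile bales + pipe sections + machine parts + paper rolls + medical supplies + printed materials uses 56 of the 58 m³ and totals 18563.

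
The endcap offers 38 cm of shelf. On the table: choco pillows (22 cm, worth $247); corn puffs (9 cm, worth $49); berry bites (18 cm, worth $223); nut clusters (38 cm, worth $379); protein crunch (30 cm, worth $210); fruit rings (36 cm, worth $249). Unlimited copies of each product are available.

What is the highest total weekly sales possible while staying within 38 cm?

By weekly sales per cm: berry bites 12.39, choco pillows 11.23, nut clusters 9.97 lead.
Best packing: 2×berry bites — 36 cm, 446 total.
The spare 2 cm is too small for any remaining product, and no exchange beats 446.

446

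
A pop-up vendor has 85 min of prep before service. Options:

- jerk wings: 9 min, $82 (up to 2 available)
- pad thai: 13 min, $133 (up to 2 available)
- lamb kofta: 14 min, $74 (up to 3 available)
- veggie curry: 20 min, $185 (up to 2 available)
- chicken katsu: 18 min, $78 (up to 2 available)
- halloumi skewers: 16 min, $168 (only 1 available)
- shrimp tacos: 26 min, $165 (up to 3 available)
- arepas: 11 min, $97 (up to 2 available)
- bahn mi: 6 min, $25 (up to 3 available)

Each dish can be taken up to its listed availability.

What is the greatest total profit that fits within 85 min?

813

Filling by ratio: 2×pad thai + 2×veggie curry + halloumi skewers for 804, with 3 min left unused.
Dropping veggie curry frees 20 min; slotting in 2×arepas (22 min) lifts the total to 813 at 84 min.
The spare 1 min is too small for any remaining dish, and no exchange beats 813.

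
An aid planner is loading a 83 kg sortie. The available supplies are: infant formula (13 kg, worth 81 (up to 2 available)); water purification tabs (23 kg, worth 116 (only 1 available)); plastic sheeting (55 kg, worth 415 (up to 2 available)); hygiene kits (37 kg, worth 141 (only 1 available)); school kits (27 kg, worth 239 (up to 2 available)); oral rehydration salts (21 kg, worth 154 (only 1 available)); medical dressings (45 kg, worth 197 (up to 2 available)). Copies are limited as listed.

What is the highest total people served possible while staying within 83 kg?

Density check — school kits 8.85, plastic sheeting 7.55, oral rehydration salts 7.33 are the best per kg.
Taking the top-ratio supplies first gives 2×school kits + oral rehydration salts for 632 (75 kg).
Dropping school kits and oral rehydration salts frees 48 kg; slotting in plastic sheeting (55 kg) lifts the total to 654 at 82 kg.
That's the maximum — no swap from here does better than 654.

654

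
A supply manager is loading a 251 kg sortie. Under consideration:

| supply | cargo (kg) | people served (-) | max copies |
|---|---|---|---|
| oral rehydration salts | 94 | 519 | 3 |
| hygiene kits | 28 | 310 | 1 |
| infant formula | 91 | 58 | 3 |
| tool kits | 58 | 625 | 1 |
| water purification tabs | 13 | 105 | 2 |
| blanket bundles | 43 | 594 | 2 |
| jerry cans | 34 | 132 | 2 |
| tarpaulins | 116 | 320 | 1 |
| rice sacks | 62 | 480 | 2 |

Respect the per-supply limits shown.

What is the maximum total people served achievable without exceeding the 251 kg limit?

By people served per kg: blanket bundles 13.81, hygiene kits 11.07, tool kits 10.78 lead.
Filling by ratio: hygiene kits + tool kits + 2×water purification tabs + 2×blanket bundles + jerry cans for 2465, with 19 kg left unused.
Replace water purification tabs and jerry cans with rice sacks: the trade gains 243 net, giving 2708 at 247 kg.
No other feasible combination exceeds 2708.

2708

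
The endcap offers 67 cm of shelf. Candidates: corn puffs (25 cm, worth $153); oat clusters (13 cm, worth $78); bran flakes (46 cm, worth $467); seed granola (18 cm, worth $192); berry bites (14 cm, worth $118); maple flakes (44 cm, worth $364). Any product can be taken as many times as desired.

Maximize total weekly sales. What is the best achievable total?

Greedy by ratio would take oat clusters + 3×seed granola: 67 cm used, total 654.
Replace oat clusters and 2×seed granola with bran flakes: the trade gains 5 net, giving 659 at 64 cm.
No other feasible combination exceeds 659.

659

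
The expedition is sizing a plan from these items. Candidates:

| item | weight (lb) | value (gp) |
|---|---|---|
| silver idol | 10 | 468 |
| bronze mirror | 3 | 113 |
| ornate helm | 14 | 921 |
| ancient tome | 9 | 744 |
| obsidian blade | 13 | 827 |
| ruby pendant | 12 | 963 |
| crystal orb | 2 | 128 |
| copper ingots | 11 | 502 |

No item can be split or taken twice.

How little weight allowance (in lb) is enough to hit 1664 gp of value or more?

Minimise lb subject to total value ≥ 1664.
Taking ancient tome + ruby pendant gives 1707 (≥ 1664) for 21 lb.
No combination under 21 lb hits 1664.

21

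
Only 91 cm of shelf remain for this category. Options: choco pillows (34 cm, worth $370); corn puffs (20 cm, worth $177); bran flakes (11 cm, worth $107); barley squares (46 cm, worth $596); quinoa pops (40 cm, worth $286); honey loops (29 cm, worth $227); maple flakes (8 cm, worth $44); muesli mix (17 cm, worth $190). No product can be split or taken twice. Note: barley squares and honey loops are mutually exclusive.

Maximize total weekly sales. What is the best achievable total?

1073

By weekly sales per cm: barley squares 12.96, muesli mix 11.18, choco pillows 10.88, bran flakes 9.73 lead.
Greedy by ratio would take bran flakes + barley squares + maple flakes + muesli mix: 82 cm used, total 937.
Replace maple flakes and muesli mix with choco pillows: the trade gains 136 net, giving 1073 at 91 cm.
An exhaustive check of the 256 subsets confirms 1073.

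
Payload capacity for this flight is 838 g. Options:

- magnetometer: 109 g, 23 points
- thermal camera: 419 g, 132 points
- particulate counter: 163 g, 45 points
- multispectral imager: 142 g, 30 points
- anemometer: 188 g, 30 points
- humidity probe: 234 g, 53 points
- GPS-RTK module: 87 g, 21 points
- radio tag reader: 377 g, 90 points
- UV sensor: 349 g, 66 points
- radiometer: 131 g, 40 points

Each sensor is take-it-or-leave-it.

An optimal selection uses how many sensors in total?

4

Optimal total is 240.
One optimal bundle: magnetometer + thermal camera + particulate counter + radiometer (822 g).
Every optimal selection uses 4 sensors.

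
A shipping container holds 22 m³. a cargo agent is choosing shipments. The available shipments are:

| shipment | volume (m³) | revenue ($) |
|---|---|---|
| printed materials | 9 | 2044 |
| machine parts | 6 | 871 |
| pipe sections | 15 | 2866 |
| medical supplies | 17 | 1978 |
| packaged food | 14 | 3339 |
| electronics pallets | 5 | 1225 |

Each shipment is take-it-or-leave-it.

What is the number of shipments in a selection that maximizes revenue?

The maximum revenue within 22 m³ is 4564.
For example packaged food + electronics pallets achieves it, using 19 m³.
Any selection reaching 4564 contains exactly 2 shipments.

2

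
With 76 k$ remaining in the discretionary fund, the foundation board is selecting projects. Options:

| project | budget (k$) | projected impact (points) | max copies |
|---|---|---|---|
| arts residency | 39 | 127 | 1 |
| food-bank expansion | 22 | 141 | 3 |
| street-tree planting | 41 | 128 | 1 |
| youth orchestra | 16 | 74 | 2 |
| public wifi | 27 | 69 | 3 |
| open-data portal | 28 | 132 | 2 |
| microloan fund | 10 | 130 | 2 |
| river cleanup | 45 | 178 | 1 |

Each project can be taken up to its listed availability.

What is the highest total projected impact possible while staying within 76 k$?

553

Filling by ratio: 2×food-bank expansion + 2×microloan fund for 542, with 12 k$ left unused.
The 10 k$ tied up in microloan fund is better spent on food-bank expansion — total rises to 553 (76 k$).
Nothing else within 76 k$ beats 553.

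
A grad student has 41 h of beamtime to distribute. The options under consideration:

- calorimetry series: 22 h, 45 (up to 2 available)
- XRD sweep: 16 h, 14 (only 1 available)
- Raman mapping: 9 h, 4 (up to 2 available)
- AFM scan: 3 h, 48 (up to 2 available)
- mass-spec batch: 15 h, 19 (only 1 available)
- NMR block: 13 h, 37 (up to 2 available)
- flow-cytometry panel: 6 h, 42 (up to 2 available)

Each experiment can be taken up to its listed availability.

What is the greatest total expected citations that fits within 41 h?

225

By expected citations per h: AFM scan 16.00, flow-cytometry panel 7.00, NMR block 2.85 lead.
A density-first pass picks Raman mapping + 2×AFM scan + NMR block + 2×flow-cytometry panel — 221 at 40 h.
Replace Raman mapping and NMR block with calorimetry series: the trade gains 4 net, giving 225 at 40 h.
Nothing else within 41 h beats 225.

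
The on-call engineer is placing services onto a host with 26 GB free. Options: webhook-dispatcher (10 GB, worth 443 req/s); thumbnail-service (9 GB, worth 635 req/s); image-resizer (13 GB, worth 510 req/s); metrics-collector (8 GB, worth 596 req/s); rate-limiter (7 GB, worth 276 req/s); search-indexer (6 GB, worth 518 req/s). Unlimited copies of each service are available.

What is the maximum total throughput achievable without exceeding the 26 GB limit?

Taking the top-ratio services first gives 4×search-indexer for 2072 (24 GB).
The 6 GB tied up in search-indexer is better spent on metrics-collector — total rises to 2150 (26 GB).
Nothing else within 26 GB beats 2150.

2150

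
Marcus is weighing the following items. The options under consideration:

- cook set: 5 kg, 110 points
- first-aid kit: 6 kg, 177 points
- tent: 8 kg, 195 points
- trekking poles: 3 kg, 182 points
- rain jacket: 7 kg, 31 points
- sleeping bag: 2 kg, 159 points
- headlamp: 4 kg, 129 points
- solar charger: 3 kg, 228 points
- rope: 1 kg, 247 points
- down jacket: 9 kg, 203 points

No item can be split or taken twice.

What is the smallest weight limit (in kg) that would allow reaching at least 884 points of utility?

13

Look for the lowest-weight combination reaching 884.
trekking poles + sleeping bag + headlamp + solar charger + rope: 945 utility at 13 kg.
Below 13 kg the best achievable stays under 884.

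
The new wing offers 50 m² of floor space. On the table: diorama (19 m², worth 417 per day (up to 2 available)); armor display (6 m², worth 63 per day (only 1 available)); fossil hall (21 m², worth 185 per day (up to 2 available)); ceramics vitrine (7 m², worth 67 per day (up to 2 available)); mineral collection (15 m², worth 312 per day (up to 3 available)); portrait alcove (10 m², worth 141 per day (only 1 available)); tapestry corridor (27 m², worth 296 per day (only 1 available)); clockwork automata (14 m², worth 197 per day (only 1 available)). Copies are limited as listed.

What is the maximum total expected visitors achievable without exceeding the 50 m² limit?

Filling by ratio: 2×diorama + portrait alcove for 975, with 2 m² left unused.
The 29 m² tied up in diorama and portrait alcove is better spent on 2×mineral collection — total rises to 1041 (49 m²).
That's the maximum — no swap from here does better than 1041.

1041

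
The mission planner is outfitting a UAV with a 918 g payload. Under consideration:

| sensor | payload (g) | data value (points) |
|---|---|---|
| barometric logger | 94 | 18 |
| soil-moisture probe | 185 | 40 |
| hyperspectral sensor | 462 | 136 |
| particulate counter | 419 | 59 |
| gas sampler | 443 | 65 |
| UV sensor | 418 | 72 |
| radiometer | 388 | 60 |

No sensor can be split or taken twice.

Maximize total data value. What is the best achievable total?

208

Ranking by ratio (data value/g): hyperspectral sensor 0.29, soil-moisture probe 0.22, barometric logger 0.19.
Filling by ratio: barometric logger + soil-moisture probe + hyperspectral sensor for 194, with 177 g left unused.
Dropping barometric logger and soil-moisture probe frees 279 g; slotting in UV sensor (418 g) lifts the total to 208 at 880 g.
Nothing else within 918 g beats 208.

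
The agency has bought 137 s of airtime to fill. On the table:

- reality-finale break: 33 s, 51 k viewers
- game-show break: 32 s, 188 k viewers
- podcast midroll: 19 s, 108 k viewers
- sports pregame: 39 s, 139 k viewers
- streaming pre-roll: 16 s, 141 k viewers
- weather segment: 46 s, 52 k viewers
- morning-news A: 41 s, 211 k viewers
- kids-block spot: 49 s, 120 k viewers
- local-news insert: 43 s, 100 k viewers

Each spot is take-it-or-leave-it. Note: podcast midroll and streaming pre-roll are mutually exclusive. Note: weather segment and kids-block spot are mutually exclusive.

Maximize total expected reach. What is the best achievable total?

Best packing: game-show break + sports pregame + streaming pre-roll + morning-news A — 128 s, 679 total.
No other feasible combination exceeds 679.

679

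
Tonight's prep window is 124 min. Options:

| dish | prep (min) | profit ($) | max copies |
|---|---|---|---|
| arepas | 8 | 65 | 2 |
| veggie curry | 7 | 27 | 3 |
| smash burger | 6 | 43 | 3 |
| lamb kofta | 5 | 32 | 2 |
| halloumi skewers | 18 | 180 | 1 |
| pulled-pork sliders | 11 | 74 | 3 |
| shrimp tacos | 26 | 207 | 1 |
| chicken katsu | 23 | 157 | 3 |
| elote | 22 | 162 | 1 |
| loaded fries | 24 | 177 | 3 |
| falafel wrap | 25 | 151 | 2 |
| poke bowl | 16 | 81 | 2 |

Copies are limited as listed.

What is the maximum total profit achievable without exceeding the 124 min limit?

985

Filling by ratio: 2×arepas + 2×smash burger + halloumi skewers + shrimp tacos + 2×loaded fries for 957, with 4 min left unused.
Dropping loaded fries frees 24 min; slotting in smash burger + elote (28 min) lifts the total to 985 at 124 min.
Nothing else within 124 min beats 985.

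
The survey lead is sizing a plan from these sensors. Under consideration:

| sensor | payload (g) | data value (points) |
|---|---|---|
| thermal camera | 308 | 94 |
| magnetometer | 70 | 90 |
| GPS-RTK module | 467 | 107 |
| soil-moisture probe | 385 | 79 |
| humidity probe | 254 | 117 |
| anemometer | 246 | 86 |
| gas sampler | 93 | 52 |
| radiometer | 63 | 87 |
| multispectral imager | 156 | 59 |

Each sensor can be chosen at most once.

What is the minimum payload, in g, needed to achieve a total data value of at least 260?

379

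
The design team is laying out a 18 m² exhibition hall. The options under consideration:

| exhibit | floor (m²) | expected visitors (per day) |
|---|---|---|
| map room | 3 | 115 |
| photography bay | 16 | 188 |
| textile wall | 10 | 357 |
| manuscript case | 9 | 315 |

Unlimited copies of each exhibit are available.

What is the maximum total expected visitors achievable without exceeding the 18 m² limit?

Density check — map room 38.33, textile wall 35.70, manuscript case 35.00 are the best per m².
Best packing: 6×map room — 18 m², 690 total.
Nothing else within 18 m² beats 690.

690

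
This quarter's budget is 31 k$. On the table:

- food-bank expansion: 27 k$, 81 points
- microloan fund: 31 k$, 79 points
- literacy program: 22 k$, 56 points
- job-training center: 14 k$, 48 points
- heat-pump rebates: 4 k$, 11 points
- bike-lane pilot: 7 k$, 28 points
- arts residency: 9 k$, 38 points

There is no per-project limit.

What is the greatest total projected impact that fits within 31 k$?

125

By projected impact per k$: arts residency 4.22, bike-lane pilot 4.00, job-training center 3.43 lead.
Heat-pump rebates + 3×arts residency uses 31 of the 31 k$ and totals 125.
Nothing else within 31 k$ beats 125.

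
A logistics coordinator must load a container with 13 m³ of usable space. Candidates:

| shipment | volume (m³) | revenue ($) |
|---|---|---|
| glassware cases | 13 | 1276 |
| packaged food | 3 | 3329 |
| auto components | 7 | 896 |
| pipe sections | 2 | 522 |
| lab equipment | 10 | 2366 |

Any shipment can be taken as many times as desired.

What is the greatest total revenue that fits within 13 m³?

13316

Best packing: 4×packaged food — 12 m³, 13316 total.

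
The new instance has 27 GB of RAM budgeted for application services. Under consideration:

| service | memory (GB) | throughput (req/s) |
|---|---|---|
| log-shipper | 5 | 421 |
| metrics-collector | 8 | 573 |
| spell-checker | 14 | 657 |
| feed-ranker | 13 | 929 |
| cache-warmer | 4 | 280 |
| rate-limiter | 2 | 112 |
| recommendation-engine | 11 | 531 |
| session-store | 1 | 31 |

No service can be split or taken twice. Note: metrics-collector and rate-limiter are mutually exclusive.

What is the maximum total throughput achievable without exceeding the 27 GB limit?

By throughput per GB: log-shipper 84.20, metrics-collector 71.62, feed-ranker 71.46 lead.
The ratio ordering already packs tightly: log-shipper + metrics-collector + feed-ranker + session-store, 27 GB, 1954.

1954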